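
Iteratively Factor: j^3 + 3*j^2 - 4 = (j - 1)*(j^2 + 4*j + 4) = (j - 1)*(j + 2)*(j + 2)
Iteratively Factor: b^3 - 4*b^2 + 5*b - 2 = (b - 1)*(b^2 - 3*b + 2) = (b - 2)*(b - 1)*(b - 1)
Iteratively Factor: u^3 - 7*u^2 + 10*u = (u - 2)*(u^2 - 5*u) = (u - 5)*(u - 2)*(u)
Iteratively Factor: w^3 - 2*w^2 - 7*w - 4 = (w - 4)*(w^2 + 2*w + 1) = (w - 4)*(w + 1)*(w + 1)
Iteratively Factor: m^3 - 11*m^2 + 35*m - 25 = (m - 5)*(m^2 - 6*m + 5) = (m - 5)^2*(m - 1)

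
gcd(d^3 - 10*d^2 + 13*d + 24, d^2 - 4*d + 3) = d - 3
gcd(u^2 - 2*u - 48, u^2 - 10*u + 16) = u - 8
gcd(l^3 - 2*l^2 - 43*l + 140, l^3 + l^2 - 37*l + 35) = l^2 + 2*l - 35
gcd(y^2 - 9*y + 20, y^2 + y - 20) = y - 4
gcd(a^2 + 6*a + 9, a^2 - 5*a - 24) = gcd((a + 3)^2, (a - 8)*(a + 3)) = a + 3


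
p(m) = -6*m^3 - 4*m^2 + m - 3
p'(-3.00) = -137.00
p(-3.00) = 120.00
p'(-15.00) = -3929.00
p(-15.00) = 19332.00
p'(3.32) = -223.96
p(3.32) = -263.34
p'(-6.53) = -714.30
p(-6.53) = 1490.58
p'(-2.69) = -107.73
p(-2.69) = 82.16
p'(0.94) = -22.42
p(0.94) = -10.58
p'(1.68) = -63.24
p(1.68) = -41.06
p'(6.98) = -931.81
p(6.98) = -2231.31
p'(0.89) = -20.38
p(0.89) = -9.51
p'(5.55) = -597.84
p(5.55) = -1146.38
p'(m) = -18*m^2 - 8*m + 1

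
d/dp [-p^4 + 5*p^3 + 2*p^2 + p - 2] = -4*p^3 + 15*p^2 + 4*p + 1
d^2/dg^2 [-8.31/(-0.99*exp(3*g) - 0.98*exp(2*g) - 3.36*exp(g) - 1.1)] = (8.31*(2.97*exp(2*g) + 1.96*exp(g) + 3.36)*(5.94*exp(2*g) + 3.92*exp(g) + 6.72)*exp(g) - (74.0421*exp(2*g) + 32.5752*exp(g) + 27.9216)*(0.99*exp(3*g) + 0.98*exp(2*g) + 3.36*exp(g) + 1.1))*exp(g)/(0.99*exp(3*g) + 0.98*exp(2*g) + 3.36*exp(g) + 1.1)^3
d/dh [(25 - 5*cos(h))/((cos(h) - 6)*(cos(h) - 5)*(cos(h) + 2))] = 10*(2 - cos(h))*sin(h)/((cos(h) - 6)^2*(cos(h) + 2)^2)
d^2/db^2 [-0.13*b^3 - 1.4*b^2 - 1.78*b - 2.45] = -0.78*b - 2.8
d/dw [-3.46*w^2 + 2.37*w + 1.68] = 2.37 - 6.92*w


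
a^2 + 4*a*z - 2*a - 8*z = (a - 2)*(a + 4*z)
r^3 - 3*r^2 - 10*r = r*(r - 5)*(r + 2)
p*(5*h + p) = 5*h*p + p^2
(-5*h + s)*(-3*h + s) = 15*h^2 - 8*h*s + s^2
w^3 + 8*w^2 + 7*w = w*(w + 1)*(w + 7)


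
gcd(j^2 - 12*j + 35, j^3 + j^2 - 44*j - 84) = j - 7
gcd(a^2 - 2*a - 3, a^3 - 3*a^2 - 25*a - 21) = a + 1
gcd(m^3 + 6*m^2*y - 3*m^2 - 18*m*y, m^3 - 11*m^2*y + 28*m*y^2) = m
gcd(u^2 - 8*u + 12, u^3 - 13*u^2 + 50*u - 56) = u - 2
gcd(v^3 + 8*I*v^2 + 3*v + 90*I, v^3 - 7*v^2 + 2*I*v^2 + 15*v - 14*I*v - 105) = v^2 + 2*I*v + 15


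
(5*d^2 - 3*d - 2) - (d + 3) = 5*d^2 - 4*d - 5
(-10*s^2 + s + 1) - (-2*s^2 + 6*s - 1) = -8*s^2 - 5*s + 2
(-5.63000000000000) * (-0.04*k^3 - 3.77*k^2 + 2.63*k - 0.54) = 0.2252*k^3 + 21.2251*k^2 - 14.8069*k + 3.0402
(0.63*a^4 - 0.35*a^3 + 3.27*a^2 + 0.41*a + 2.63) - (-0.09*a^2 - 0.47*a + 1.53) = 0.63*a^4 - 0.35*a^3 + 3.36*a^2 + 0.88*a + 1.1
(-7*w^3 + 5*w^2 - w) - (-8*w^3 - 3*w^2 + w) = w^3 + 8*w^2 - 2*w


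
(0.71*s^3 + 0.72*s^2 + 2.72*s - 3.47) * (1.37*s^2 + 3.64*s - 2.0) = 0.9727*s^5 + 3.5708*s^4 + 4.9272*s^3 + 3.7069*s^2 - 18.0708*s + 6.94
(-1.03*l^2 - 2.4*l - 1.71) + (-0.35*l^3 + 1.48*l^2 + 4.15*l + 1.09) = -0.35*l^3 + 0.45*l^2 + 1.75*l - 0.62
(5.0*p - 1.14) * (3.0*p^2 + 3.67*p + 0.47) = 15.0*p^3 + 14.93*p^2 - 1.8338*p - 0.5358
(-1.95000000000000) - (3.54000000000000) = -5.49000000000000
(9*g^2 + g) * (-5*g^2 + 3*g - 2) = -45*g^4 + 22*g^3 - 15*g^2 - 2*g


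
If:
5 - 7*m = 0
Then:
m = 5/7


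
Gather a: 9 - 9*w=9 - 9*w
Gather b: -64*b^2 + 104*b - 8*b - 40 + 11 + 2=-64*b^2 + 96*b - 27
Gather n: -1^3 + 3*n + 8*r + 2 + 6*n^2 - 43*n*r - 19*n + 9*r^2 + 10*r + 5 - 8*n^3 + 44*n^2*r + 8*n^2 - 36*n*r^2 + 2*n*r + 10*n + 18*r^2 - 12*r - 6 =-8*n^3 + n^2*(44*r + 14) + n*(-36*r^2 - 41*r - 6) + 27*r^2 + 6*r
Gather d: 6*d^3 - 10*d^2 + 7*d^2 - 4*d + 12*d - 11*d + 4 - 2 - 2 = 6*d^3 - 3*d^2 - 3*d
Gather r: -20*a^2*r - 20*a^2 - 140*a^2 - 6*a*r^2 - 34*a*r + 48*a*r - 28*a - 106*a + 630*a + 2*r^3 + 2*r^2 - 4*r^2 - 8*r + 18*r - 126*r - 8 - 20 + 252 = -160*a^2 + 496*a + 2*r^3 + r^2*(-6*a - 2) + r*(-20*a^2 + 14*a - 116) + 224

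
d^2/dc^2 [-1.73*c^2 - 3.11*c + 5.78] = -3.46000000000000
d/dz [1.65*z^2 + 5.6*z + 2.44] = 3.3*z + 5.6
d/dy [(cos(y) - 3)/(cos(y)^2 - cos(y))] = (sin(y) + 3*sin(y)/cos(y)^2 - 6*tan(y))/(cos(y) - 1)^2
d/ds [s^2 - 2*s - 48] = 2*s - 2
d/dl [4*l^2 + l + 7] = 8*l + 1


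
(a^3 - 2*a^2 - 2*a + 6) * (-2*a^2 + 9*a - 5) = -2*a^5 + 13*a^4 - 19*a^3 - 20*a^2 + 64*a - 30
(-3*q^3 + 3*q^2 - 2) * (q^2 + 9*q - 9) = -3*q^5 - 24*q^4 + 54*q^3 - 29*q^2 - 18*q + 18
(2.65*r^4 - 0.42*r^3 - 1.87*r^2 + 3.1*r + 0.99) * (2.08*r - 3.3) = 5.512*r^5 - 9.6186*r^4 - 2.5036*r^3 + 12.619*r^2 - 8.1708*r - 3.267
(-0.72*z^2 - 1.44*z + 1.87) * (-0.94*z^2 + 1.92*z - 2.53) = 0.6768*z^4 - 0.0287999999999999*z^3 - 2.701*z^2 + 7.2336*z - 4.7311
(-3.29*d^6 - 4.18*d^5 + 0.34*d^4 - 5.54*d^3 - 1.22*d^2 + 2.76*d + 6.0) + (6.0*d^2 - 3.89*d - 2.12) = -3.29*d^6 - 4.18*d^5 + 0.34*d^4 - 5.54*d^3 + 4.78*d^2 - 1.13*d + 3.88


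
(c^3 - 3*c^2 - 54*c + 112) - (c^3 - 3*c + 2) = -3*c^2 - 51*c + 110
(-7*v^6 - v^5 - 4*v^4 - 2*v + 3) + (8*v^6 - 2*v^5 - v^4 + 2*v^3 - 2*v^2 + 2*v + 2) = v^6 - 3*v^5 - 5*v^4 + 2*v^3 - 2*v^2 + 5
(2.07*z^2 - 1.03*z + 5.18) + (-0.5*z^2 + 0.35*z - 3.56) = 1.57*z^2 - 0.68*z + 1.62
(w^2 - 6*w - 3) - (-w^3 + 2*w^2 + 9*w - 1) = w^3 - w^2 - 15*w - 2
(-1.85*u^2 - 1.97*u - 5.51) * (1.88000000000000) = -3.478*u^2 - 3.7036*u - 10.3588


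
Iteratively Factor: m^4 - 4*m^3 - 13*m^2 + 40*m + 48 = (m + 1)*(m^3 - 5*m^2 - 8*m + 48) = (m - 4)*(m + 1)*(m^2 - m - 12) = (m - 4)^2*(m + 1)*(m + 3)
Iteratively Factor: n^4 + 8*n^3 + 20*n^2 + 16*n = (n + 2)*(n^3 + 6*n^2 + 8*n) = n*(n + 2)*(n^2 + 6*n + 8) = n*(n + 2)^2*(n + 4)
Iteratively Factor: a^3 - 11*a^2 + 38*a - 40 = (a - 5)*(a^2 - 6*a + 8) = (a - 5)*(a - 2)*(a - 4)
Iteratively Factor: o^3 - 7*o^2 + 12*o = (o - 3)*(o^2 - 4*o) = o*(o - 3)*(o - 4)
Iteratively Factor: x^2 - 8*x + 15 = (x - 3)*(x - 5)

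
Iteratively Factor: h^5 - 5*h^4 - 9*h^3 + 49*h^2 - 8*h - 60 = (h + 3)*(h^4 - 8*h^3 + 15*h^2 + 4*h - 20) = (h - 2)*(h + 3)*(h^3 - 6*h^2 + 3*h + 10) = (h - 2)^2*(h + 3)*(h^2 - 4*h - 5) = (h - 5)*(h - 2)^2*(h + 3)*(h + 1)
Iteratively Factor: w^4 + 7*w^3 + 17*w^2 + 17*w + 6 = (w + 3)*(w^3 + 4*w^2 + 5*w + 2) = (w + 2)*(w + 3)*(w^2 + 2*w + 1) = (w + 1)*(w + 2)*(w + 3)*(w + 1)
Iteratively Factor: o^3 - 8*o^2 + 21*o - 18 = (o - 2)*(o^2 - 6*o + 9) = (o - 3)*(o - 2)*(o - 3)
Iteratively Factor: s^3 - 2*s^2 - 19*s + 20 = (s - 5)*(s^2 + 3*s - 4) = (s - 5)*(s - 1)*(s + 4)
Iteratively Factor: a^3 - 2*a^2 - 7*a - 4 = (a - 4)*(a^2 + 2*a + 1) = (a - 4)*(a + 1)*(a + 1)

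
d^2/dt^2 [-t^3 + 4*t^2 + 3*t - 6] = 8 - 6*t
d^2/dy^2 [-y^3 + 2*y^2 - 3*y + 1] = 4 - 6*y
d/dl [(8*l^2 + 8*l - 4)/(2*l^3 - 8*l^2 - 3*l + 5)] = 4*(-4*l^4 - 8*l^3 + 16*l^2 + 4*l + 7)/(4*l^6 - 32*l^5 + 52*l^4 + 68*l^3 - 71*l^2 - 30*l + 25)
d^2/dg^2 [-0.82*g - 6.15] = 0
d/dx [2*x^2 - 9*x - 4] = 4*x - 9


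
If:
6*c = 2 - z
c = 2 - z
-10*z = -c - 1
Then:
No Solution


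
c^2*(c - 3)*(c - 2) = c^4 - 5*c^3 + 6*c^2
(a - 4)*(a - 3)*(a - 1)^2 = a^4 - 9*a^3 + 27*a^2 - 31*a + 12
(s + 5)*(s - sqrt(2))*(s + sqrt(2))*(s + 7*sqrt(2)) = s^4 + 5*s^3 + 7*sqrt(2)*s^3 - 2*s^2 + 35*sqrt(2)*s^2 - 14*sqrt(2)*s - 10*s - 70*sqrt(2)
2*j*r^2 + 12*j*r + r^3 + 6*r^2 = r*(2*j + r)*(r + 6)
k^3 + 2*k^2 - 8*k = k*(k - 2)*(k + 4)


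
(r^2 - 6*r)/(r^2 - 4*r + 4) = r*(r - 6)/(r^2 - 4*r + 4)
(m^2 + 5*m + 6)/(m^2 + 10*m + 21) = (m + 2)/(m + 7)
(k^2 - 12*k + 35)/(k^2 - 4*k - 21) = (k - 5)/(k + 3)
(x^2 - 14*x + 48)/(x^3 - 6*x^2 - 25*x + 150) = (x - 8)/(x^2 - 25)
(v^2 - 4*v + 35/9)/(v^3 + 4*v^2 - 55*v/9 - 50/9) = (3*v - 7)/(3*v^2 + 17*v + 10)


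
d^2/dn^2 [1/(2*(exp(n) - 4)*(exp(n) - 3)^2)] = (9*exp(3*n) - 56*exp(2*n) + 49*exp(n) + 132)*exp(n)/(2*(exp(7*n) - 24*exp(6*n) + 246*exp(5*n) - 1396*exp(4*n) + 4737*exp(3*n) - 9612*exp(2*n) + 10800*exp(n) - 5184))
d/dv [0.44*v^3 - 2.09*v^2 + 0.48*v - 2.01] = 1.32*v^2 - 4.18*v + 0.48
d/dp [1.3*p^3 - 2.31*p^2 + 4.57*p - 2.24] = 3.9*p^2 - 4.62*p + 4.57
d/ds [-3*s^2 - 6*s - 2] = -6*s - 6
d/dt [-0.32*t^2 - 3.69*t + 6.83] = -0.64*t - 3.69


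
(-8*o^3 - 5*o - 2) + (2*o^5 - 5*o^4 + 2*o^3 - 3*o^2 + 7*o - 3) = 2*o^5 - 5*o^4 - 6*o^3 - 3*o^2 + 2*o - 5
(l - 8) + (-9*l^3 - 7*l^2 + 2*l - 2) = -9*l^3 - 7*l^2 + 3*l - 10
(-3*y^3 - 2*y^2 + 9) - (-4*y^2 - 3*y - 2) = -3*y^3 + 2*y^2 + 3*y + 11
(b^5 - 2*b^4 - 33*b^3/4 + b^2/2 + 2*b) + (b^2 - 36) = b^5 - 2*b^4 - 33*b^3/4 + 3*b^2/2 + 2*b - 36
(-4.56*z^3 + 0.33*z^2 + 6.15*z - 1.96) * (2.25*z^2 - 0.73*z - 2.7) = -10.26*z^5 + 4.0713*z^4 + 25.9086*z^3 - 9.7905*z^2 - 15.1742*z + 5.292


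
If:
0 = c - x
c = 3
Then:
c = 3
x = 3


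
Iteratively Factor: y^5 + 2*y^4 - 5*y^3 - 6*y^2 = (y - 2)*(y^4 + 4*y^3 + 3*y^2) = (y - 2)*(y + 1)*(y^3 + 3*y^2) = y*(y - 2)*(y + 1)*(y^2 + 3*y) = y^2*(y - 2)*(y + 1)*(y + 3)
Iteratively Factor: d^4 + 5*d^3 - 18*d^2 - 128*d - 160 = (d + 4)*(d^3 + d^2 - 22*d - 40) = (d - 5)*(d + 4)*(d^2 + 6*d + 8) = (d - 5)*(d + 2)*(d + 4)*(d + 4)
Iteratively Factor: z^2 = (z)*(z)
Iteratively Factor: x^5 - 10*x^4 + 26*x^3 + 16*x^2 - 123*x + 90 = (x - 3)*(x^4 - 7*x^3 + 5*x^2 + 31*x - 30) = (x - 5)*(x - 3)*(x^3 - 2*x^2 - 5*x + 6) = (x - 5)*(x - 3)*(x - 1)*(x^2 - x - 6) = (x - 5)*(x - 3)^2*(x - 1)*(x + 2)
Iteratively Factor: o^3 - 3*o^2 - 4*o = (o)*(o^2 - 3*o - 4) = o*(o + 1)*(o - 4)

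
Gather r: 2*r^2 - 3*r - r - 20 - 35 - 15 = 2*r^2 - 4*r - 70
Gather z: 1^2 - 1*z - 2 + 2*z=z - 1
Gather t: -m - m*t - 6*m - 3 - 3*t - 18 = -7*m + t*(-m - 3) - 21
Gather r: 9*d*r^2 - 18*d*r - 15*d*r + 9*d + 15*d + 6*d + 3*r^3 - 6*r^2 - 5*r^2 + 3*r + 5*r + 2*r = 30*d + 3*r^3 + r^2*(9*d - 11) + r*(10 - 33*d)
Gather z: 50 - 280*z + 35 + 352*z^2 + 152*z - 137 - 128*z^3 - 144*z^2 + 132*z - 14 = -128*z^3 + 208*z^2 + 4*z - 66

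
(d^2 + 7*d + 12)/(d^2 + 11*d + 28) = (d + 3)/(d + 7)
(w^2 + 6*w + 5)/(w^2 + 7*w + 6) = (w + 5)/(w + 6)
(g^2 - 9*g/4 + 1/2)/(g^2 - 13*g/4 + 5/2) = (4*g - 1)/(4*g - 5)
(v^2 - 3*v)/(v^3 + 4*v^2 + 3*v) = (v - 3)/(v^2 + 4*v + 3)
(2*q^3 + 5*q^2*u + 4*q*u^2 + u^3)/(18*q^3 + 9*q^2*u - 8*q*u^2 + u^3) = (2*q^2 + 3*q*u + u^2)/(18*q^2 - 9*q*u + u^2)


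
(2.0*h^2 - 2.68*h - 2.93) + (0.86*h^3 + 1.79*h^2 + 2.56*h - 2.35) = 0.86*h^3 + 3.79*h^2 - 0.12*h - 5.28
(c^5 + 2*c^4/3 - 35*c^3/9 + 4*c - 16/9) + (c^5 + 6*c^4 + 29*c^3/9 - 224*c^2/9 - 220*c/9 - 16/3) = 2*c^5 + 20*c^4/3 - 2*c^3/3 - 224*c^2/9 - 184*c/9 - 64/9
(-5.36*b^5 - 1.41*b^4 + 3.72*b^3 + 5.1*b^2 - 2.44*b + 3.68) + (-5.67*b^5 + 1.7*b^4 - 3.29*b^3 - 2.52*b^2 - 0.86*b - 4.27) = -11.03*b^5 + 0.29*b^4 + 0.43*b^3 + 2.58*b^2 - 3.3*b - 0.589999999999999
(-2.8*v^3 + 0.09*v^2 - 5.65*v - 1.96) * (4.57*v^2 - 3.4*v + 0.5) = -12.796*v^5 + 9.9313*v^4 - 27.5265*v^3 + 10.2978*v^2 + 3.839*v - 0.98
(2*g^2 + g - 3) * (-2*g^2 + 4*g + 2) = -4*g^4 + 6*g^3 + 14*g^2 - 10*g - 6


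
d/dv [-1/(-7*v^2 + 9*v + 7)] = (9 - 14*v)/(-7*v^2 + 9*v + 7)^2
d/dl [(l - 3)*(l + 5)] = 2*l + 2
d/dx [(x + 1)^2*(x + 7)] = 3*(x + 1)*(x + 5)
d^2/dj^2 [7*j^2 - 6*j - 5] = 14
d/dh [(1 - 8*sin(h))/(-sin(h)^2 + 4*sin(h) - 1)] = 2*(sin(h) + 2*cos(2*h))*cos(h)/(sin(h)^2 - 4*sin(h) + 1)^2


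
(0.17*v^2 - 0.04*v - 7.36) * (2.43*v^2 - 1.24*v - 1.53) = 0.4131*v^4 - 0.308*v^3 - 18.0953*v^2 + 9.1876*v + 11.2608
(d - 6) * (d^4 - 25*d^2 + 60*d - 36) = d^5 - 6*d^4 - 25*d^3 + 210*d^2 - 396*d + 216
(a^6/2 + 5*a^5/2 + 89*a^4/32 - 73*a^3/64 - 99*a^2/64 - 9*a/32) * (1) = a^6/2 + 5*a^5/2 + 89*a^4/32 - 73*a^3/64 - 99*a^2/64 - 9*a/32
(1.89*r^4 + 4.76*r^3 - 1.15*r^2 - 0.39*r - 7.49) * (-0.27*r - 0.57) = -0.5103*r^5 - 2.3625*r^4 - 2.4027*r^3 + 0.7608*r^2 + 2.2446*r + 4.2693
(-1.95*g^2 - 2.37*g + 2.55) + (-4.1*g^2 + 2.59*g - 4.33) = -6.05*g^2 + 0.22*g - 1.78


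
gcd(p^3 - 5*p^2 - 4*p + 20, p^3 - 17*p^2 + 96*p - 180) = p - 5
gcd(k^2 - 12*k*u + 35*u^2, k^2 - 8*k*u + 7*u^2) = -k + 7*u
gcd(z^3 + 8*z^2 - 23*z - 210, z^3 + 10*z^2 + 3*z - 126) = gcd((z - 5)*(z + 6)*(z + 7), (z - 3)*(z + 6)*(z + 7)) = z^2 + 13*z + 42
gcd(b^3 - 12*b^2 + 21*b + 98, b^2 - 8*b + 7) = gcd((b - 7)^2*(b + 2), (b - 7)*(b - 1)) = b - 7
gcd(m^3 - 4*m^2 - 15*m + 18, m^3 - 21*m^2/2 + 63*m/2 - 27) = m - 6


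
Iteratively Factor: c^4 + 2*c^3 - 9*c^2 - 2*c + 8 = (c - 1)*(c^3 + 3*c^2 - 6*c - 8) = (c - 1)*(c + 1)*(c^2 + 2*c - 8) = (c - 1)*(c + 1)*(c + 4)*(c - 2)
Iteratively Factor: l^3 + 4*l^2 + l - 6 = (l + 2)*(l^2 + 2*l - 3) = (l + 2)*(l + 3)*(l - 1)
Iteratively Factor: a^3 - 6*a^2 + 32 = (a + 2)*(a^2 - 8*a + 16) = (a - 4)*(a + 2)*(a - 4)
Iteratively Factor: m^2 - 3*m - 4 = (m - 4)*(m + 1)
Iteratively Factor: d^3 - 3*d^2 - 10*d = (d)*(d^2 - 3*d - 10) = d*(d + 2)*(d - 5)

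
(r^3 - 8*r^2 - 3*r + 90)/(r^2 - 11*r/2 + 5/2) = 2*(r^2 - 3*r - 18)/(2*r - 1)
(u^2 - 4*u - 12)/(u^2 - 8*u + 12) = (u + 2)/(u - 2)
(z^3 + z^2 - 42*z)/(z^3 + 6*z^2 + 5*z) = (z^2 + z - 42)/(z^2 + 6*z + 5)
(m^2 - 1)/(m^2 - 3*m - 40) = (1 - m^2)/(-m^2 + 3*m + 40)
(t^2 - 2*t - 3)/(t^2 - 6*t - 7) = (t - 3)/(t - 7)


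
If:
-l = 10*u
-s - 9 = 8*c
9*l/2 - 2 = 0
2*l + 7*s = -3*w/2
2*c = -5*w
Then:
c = -2795/2547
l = 4/9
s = -563/2547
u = -2/45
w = 1118/2547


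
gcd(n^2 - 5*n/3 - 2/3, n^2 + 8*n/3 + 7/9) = n + 1/3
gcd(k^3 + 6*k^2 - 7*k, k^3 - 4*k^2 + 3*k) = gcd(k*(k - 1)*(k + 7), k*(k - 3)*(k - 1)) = k^2 - k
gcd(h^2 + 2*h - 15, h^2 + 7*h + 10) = h + 5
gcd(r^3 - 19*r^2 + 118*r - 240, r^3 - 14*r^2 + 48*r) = r^2 - 14*r + 48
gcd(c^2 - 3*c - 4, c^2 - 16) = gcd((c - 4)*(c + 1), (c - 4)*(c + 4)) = c - 4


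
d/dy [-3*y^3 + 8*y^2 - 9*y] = -9*y^2 + 16*y - 9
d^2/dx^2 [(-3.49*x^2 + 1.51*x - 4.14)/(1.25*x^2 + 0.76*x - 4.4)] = (11.34975*x^3 - 153.9825*x^2 + 26.232*x - 175.356448)/(1.953125*x^6 + 3.5625*x^5 - 18.459*x^4 - 24.641024*x^3 + 64.97568*x^2 + 44.1408*x - 85.184)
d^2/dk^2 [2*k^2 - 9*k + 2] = 4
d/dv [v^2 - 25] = 2*v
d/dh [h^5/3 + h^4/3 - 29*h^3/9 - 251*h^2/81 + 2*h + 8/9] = 5*h^4/3 + 4*h^3/3 - 29*h^2/3 - 502*h/81 + 2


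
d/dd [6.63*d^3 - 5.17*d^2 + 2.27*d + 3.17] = 19.89*d^2 - 10.34*d + 2.27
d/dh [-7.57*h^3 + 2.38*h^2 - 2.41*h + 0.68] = -22.71*h^2 + 4.76*h - 2.41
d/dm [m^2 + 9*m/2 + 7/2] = 2*m + 9/2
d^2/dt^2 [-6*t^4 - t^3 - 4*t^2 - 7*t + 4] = -72*t^2 - 6*t - 8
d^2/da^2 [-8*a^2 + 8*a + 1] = -16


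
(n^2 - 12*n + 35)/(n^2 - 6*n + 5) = (n - 7)/(n - 1)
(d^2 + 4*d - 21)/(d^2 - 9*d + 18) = (d + 7)/(d - 6)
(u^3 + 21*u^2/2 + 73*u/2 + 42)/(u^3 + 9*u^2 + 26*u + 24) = (u + 7/2)/(u + 2)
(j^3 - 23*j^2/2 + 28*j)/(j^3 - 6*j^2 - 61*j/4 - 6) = 2*j*(2*j - 7)/(4*j^2 + 8*j + 3)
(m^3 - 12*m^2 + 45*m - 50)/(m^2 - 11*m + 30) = (m^2 - 7*m + 10)/(m - 6)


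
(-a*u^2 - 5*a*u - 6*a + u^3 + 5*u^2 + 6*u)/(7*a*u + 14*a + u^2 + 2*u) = (-a*u - 3*a + u^2 + 3*u)/(7*a + u)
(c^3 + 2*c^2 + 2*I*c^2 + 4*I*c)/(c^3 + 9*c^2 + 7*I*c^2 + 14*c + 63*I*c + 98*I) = c*(c + 2*I)/(c^2 + 7*c*(1 + I) + 49*I)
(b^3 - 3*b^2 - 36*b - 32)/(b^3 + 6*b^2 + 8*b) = (b^2 - 7*b - 8)/(b*(b + 2))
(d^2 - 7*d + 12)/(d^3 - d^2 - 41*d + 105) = (d - 4)/(d^2 + 2*d - 35)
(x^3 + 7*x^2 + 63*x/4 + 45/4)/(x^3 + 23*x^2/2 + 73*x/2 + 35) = (2*x^2 + 9*x + 9)/(2*(x^2 + 9*x + 14))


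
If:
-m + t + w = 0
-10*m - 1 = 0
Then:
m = -1/10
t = -w - 1/10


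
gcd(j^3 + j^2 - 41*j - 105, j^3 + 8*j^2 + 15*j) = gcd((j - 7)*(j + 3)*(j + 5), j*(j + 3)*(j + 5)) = j^2 + 8*j + 15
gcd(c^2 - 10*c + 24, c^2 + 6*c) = 1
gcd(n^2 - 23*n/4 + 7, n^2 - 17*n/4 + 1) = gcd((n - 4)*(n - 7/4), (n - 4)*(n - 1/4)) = n - 4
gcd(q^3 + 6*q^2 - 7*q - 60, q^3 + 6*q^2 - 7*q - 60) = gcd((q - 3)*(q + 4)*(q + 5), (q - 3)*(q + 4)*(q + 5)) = q^3 + 6*q^2 - 7*q - 60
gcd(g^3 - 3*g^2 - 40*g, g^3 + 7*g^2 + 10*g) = g^2 + 5*g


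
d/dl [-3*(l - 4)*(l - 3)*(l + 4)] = -9*l^2 + 18*l + 48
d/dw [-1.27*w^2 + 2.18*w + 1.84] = 2.18 - 2.54*w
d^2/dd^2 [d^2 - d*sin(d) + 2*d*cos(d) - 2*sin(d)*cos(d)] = d*sin(d) - 2*d*cos(d) - 4*sin(d) + 4*sin(2*d) - 2*cos(d) + 2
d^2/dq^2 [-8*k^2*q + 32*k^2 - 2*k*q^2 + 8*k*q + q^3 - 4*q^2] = -4*k + 6*q - 8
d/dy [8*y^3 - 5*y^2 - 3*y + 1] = 24*y^2 - 10*y - 3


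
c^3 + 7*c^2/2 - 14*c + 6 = (c - 2)*(c - 1/2)*(c + 6)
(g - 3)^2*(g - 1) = g^3 - 7*g^2 + 15*g - 9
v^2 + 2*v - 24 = (v - 4)*(v + 6)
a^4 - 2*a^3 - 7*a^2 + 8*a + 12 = (a - 3)*(a - 2)*(a + 1)*(a + 2)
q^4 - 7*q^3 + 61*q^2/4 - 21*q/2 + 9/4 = (q - 3)^2*(q - 1/2)^2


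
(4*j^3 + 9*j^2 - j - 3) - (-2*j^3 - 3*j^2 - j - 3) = 6*j^3 + 12*j^2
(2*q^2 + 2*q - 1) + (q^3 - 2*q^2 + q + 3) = q^3 + 3*q + 2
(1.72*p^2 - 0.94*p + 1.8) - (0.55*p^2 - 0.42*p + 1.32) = 1.17*p^2 - 0.52*p + 0.48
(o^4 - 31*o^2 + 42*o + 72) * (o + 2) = o^5 + 2*o^4 - 31*o^3 - 20*o^2 + 156*o + 144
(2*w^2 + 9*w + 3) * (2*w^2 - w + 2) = 4*w^4 + 16*w^3 + w^2 + 15*w + 6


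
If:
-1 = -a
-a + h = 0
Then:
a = 1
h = 1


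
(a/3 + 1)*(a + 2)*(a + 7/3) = a^3/3 + 22*a^2/9 + 53*a/9 + 14/3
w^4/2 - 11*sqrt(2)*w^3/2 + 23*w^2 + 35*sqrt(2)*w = w*(w/2 + sqrt(2)/2)*(w - 7*sqrt(2))*(w - 5*sqrt(2))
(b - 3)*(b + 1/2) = b^2 - 5*b/2 - 3/2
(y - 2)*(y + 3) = y^2 + y - 6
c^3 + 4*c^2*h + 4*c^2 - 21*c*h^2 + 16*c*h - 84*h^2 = (c + 4)*(c - 3*h)*(c + 7*h)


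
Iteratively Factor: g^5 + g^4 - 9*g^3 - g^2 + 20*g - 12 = (g + 2)*(g^4 - g^3 - 7*g^2 + 13*g - 6) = (g - 1)*(g + 2)*(g^3 - 7*g + 6) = (g - 1)*(g + 2)*(g + 3)*(g^2 - 3*g + 2) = (g - 1)^2*(g + 2)*(g + 3)*(g - 2)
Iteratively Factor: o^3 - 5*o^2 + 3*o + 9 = (o + 1)*(o^2 - 6*o + 9) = (o - 3)*(o + 1)*(o - 3)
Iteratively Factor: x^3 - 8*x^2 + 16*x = (x - 4)*(x^2 - 4*x) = (x - 4)^2*(x)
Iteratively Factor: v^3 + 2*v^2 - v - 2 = (v - 1)*(v^2 + 3*v + 2) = (v - 1)*(v + 1)*(v + 2)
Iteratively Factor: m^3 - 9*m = (m)*(m^2 - 9) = m*(m - 3)*(m + 3)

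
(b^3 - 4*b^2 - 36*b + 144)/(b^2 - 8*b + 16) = (b^2 - 36)/(b - 4)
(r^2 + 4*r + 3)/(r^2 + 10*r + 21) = (r + 1)/(r + 7)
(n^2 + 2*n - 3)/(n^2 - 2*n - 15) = (n - 1)/(n - 5)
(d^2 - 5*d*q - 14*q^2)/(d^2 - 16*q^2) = (d^2 - 5*d*q - 14*q^2)/(d^2 - 16*q^2)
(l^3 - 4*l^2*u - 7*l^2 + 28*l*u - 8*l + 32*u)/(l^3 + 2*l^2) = (l^3 - 4*l^2*u - 7*l^2 + 28*l*u - 8*l + 32*u)/(l^2*(l + 2))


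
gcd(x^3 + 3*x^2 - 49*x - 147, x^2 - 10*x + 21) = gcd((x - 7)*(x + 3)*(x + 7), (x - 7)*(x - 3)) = x - 7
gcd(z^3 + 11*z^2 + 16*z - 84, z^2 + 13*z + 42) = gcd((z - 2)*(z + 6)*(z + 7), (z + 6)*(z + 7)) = z^2 + 13*z + 42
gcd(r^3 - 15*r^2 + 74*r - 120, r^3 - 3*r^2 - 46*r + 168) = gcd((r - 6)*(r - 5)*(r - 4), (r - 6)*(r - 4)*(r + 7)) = r^2 - 10*r + 24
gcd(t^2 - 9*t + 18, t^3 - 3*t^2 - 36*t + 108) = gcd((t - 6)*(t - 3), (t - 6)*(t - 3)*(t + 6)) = t^2 - 9*t + 18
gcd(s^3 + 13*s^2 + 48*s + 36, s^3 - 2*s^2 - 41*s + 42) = s + 6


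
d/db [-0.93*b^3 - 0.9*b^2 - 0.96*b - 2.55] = -2.79*b^2 - 1.8*b - 0.96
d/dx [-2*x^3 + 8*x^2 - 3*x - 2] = -6*x^2 + 16*x - 3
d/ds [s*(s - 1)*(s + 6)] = 3*s^2 + 10*s - 6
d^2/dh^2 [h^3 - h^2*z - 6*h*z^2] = 6*h - 2*z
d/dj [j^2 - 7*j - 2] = 2*j - 7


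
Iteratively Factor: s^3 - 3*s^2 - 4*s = (s)*(s^2 - 3*s - 4) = s*(s + 1)*(s - 4)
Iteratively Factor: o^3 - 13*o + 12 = (o + 4)*(o^2 - 4*o + 3) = (o - 1)*(o + 4)*(o - 3)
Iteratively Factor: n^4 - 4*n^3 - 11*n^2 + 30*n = (n + 3)*(n^3 - 7*n^2 + 10*n) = n*(n + 3)*(n^2 - 7*n + 10) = n*(n - 5)*(n + 3)*(n - 2)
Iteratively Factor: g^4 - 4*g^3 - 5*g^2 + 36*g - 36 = (g - 3)*(g^3 - g^2 - 8*g + 12) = (g - 3)*(g - 2)*(g^2 + g - 6) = (g - 3)*(g - 2)^2*(g + 3)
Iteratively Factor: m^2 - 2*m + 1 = (m - 1)*(m - 1)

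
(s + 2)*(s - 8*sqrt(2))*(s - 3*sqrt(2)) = s^3 - 11*sqrt(2)*s^2 + 2*s^2 - 22*sqrt(2)*s + 48*s + 96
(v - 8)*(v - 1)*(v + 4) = v^3 - 5*v^2 - 28*v + 32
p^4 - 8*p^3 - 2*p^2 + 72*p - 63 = (p - 7)*(p - 3)*(p - 1)*(p + 3)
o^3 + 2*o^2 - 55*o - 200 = (o - 8)*(o + 5)^2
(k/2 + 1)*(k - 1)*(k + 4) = k^3/2 + 5*k^2/2 + k - 4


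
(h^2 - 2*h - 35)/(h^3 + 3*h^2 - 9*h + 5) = (h - 7)/(h^2 - 2*h + 1)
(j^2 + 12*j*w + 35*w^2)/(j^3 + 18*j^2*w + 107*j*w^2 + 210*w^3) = 1/(j + 6*w)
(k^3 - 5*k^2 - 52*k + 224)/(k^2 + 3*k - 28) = k - 8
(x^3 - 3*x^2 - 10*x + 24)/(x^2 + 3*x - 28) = (x^2 + x - 6)/(x + 7)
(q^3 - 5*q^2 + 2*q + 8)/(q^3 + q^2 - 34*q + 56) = (q + 1)/(q + 7)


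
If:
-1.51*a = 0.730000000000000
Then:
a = -0.48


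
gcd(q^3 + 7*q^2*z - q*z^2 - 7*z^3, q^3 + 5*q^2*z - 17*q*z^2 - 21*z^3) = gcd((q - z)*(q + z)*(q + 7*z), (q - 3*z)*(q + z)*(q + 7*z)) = q^2 + 8*q*z + 7*z^2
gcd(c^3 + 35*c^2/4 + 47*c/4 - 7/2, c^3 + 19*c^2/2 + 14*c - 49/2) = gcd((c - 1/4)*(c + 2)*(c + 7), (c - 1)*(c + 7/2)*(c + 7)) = c + 7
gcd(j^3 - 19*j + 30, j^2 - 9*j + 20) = 1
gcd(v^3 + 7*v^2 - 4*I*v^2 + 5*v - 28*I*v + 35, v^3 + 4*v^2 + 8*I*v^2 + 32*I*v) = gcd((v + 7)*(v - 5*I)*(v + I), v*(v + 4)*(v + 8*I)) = 1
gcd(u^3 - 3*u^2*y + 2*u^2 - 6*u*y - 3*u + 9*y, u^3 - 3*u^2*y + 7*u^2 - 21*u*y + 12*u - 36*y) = -u^2 + 3*u*y - 3*u + 9*y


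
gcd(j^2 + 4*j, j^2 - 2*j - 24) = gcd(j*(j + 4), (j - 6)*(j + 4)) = j + 4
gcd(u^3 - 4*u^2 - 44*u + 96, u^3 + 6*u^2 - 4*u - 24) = u^2 + 4*u - 12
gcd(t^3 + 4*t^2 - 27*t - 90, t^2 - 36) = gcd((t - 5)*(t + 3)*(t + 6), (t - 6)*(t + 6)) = t + 6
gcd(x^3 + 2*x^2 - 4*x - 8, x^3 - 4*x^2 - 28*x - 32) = x^2 + 4*x + 4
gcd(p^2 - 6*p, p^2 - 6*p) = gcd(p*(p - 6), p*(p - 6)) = p^2 - 6*p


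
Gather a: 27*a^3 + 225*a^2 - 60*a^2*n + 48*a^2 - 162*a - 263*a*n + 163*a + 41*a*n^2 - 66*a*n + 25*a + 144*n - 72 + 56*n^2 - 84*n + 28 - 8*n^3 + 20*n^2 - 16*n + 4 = 27*a^3 + a^2*(273 - 60*n) + a*(41*n^2 - 329*n + 26) - 8*n^3 + 76*n^2 + 44*n - 40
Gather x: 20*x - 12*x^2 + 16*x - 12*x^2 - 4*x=-24*x^2 + 32*x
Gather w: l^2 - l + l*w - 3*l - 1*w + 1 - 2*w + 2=l^2 - 4*l + w*(l - 3) + 3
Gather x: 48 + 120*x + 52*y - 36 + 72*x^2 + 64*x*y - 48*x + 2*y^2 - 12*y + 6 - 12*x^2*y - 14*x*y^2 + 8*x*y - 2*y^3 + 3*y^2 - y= x^2*(72 - 12*y) + x*(-14*y^2 + 72*y + 72) - 2*y^3 + 5*y^2 + 39*y + 18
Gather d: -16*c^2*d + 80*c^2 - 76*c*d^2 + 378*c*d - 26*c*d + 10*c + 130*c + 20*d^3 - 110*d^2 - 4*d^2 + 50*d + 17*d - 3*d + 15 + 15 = 80*c^2 + 140*c + 20*d^3 + d^2*(-76*c - 114) + d*(-16*c^2 + 352*c + 64) + 30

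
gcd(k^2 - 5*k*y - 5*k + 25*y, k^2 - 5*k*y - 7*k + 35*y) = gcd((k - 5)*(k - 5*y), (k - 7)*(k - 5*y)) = -k + 5*y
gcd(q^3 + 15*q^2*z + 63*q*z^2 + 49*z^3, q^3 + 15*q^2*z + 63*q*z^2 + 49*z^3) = q^3 + 15*q^2*z + 63*q*z^2 + 49*z^3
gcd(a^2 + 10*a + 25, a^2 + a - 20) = a + 5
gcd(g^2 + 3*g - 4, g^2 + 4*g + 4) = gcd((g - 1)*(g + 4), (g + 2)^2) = 1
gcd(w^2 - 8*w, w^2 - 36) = 1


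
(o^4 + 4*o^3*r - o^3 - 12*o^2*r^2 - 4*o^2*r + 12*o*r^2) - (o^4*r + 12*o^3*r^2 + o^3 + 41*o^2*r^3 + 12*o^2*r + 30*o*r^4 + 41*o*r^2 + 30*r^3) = -o^4*r + o^4 - 12*o^3*r^2 + 4*o^3*r - 2*o^3 - 41*o^2*r^3 - 12*o^2*r^2 - 16*o^2*r - 30*o*r^4 - 29*o*r^2 - 30*r^3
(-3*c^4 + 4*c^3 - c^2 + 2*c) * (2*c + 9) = -6*c^5 - 19*c^4 + 34*c^3 - 5*c^2 + 18*c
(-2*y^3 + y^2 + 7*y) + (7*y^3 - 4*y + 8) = 5*y^3 + y^2 + 3*y + 8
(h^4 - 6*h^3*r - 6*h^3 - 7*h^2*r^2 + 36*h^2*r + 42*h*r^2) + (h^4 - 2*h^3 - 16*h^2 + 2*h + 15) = 2*h^4 - 6*h^3*r - 8*h^3 - 7*h^2*r^2 + 36*h^2*r - 16*h^2 + 42*h*r^2 + 2*h + 15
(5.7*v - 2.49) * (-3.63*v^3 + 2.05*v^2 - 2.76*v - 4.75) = -20.691*v^4 + 20.7237*v^3 - 20.8365*v^2 - 20.2026*v + 11.8275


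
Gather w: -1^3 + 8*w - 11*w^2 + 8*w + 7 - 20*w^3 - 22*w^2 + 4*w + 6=-20*w^3 - 33*w^2 + 20*w + 12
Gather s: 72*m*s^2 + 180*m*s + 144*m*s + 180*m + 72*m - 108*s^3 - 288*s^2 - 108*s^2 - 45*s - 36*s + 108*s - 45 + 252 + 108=252*m - 108*s^3 + s^2*(72*m - 396) + s*(324*m + 27) + 315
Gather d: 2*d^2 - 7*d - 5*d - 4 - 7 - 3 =2*d^2 - 12*d - 14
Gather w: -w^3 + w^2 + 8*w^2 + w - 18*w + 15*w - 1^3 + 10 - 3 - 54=-w^3 + 9*w^2 - 2*w - 48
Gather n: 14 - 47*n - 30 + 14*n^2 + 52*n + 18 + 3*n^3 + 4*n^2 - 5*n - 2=3*n^3 + 18*n^2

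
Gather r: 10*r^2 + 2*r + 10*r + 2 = 10*r^2 + 12*r + 2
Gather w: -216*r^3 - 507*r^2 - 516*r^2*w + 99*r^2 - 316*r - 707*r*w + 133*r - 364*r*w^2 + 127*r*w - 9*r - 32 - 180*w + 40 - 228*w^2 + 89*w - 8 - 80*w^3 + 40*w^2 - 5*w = -216*r^3 - 408*r^2 - 192*r - 80*w^3 + w^2*(-364*r - 188) + w*(-516*r^2 - 580*r - 96)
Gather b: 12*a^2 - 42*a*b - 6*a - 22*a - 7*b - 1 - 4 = 12*a^2 - 28*a + b*(-42*a - 7) - 5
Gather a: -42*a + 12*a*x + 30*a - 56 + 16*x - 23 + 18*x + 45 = a*(12*x - 12) + 34*x - 34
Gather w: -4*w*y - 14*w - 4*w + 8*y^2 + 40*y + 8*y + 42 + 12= w*(-4*y - 18) + 8*y^2 + 48*y + 54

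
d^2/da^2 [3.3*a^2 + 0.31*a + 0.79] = 6.60000000000000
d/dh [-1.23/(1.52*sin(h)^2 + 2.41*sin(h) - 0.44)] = (3.7392*sin(h) + 2.9643)*cos(h)/(1.52*sin(h)^2 + 2.41*sin(h) - 0.44)^2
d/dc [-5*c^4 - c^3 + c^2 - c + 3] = -20*c^3 - 3*c^2 + 2*c - 1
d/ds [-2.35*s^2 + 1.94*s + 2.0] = 1.94 - 4.7*s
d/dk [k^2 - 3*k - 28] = 2*k - 3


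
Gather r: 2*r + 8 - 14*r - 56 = -12*r - 48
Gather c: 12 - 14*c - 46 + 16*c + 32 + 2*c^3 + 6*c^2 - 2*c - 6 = 2*c^3 + 6*c^2 - 8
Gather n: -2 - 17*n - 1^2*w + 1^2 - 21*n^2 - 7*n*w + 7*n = -21*n^2 + n*(-7*w - 10) - w - 1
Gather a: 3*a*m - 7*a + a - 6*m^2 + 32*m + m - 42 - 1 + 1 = a*(3*m - 6) - 6*m^2 + 33*m - 42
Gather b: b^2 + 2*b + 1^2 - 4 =b^2 + 2*b - 3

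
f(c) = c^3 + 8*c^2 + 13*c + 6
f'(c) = 3*c^2 + 16*c + 13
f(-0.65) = 0.66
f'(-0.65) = 3.87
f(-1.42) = 0.81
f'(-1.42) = -3.67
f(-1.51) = 1.17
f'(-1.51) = -4.32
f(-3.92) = 17.73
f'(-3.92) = -3.62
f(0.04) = 6.53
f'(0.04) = 13.64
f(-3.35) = 14.63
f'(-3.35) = -6.93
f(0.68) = 18.85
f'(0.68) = 25.27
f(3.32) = 173.93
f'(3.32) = 99.19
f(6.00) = 588.00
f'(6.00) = 217.00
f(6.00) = 588.00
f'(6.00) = 217.00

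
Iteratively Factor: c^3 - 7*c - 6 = (c + 2)*(c^2 - 2*c - 3) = (c + 1)*(c + 2)*(c - 3)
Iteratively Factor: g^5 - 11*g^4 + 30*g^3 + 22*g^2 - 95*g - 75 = (g - 5)*(g^4 - 6*g^3 + 22*g + 15) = (g - 5)*(g + 1)*(g^3 - 7*g^2 + 7*g + 15) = (g - 5)*(g - 3)*(g + 1)*(g^2 - 4*g - 5) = (g - 5)^2*(g - 3)*(g + 1)*(g + 1)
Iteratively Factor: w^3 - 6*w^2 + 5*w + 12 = (w + 1)*(w^2 - 7*w + 12) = (w - 4)*(w + 1)*(w - 3)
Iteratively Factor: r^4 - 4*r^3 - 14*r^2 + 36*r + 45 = (r + 3)*(r^3 - 7*r^2 + 7*r + 15) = (r - 3)*(r + 3)*(r^2 - 4*r - 5) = (r - 5)*(r - 3)*(r + 3)*(r + 1)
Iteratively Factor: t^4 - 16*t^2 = (t + 4)*(t^3 - 4*t^2) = t*(t + 4)*(t^2 - 4*t) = t*(t - 4)*(t + 4)*(t)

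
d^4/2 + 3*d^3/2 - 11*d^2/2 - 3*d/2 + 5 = (d/2 + 1/2)*(d - 2)*(d - 1)*(d + 5)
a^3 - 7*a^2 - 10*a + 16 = (a - 8)*(a - 1)*(a + 2)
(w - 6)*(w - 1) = w^2 - 7*w + 6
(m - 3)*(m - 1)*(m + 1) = m^3 - 3*m^2 - m + 3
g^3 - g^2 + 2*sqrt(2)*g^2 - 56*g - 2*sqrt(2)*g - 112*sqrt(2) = (g - 8)*(g + 7)*(g + 2*sqrt(2))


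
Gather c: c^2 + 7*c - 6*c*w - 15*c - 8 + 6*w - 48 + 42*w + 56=c^2 + c*(-6*w - 8) + 48*w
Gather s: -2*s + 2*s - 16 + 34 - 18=0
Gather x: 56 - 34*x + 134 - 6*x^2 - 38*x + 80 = -6*x^2 - 72*x + 270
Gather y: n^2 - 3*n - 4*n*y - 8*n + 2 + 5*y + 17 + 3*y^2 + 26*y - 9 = n^2 - 11*n + 3*y^2 + y*(31 - 4*n) + 10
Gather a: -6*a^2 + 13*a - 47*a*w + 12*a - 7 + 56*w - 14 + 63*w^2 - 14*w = -6*a^2 + a*(25 - 47*w) + 63*w^2 + 42*w - 21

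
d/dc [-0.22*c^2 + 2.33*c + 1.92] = 2.33 - 0.44*c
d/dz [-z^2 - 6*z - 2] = -2*z - 6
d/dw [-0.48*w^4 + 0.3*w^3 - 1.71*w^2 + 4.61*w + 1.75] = -1.92*w^3 + 0.9*w^2 - 3.42*w + 4.61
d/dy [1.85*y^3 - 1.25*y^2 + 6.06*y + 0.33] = 5.55*y^2 - 2.5*y + 6.06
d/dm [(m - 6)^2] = 2*m - 12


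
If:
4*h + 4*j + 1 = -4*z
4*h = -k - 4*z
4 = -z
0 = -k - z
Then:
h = 3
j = 3/4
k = 4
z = -4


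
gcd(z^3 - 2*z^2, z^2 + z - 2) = 1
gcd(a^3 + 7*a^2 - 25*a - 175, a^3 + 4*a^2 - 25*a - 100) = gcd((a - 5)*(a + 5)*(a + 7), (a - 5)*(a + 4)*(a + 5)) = a^2 - 25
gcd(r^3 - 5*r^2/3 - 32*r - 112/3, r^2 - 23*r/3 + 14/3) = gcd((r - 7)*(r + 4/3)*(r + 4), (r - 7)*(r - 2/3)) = r - 7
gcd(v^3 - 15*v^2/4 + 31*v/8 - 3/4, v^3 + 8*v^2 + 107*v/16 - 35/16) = v - 1/4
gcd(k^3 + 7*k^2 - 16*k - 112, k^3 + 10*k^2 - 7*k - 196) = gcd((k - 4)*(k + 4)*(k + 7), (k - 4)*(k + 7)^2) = k^2 + 3*k - 28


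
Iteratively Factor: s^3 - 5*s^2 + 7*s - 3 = (s - 1)*(s^2 - 4*s + 3) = (s - 3)*(s - 1)*(s - 1)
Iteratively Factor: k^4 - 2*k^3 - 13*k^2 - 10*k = (k - 5)*(k^3 + 3*k^2 + 2*k) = (k - 5)*(k + 2)*(k^2 + k) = k*(k - 5)*(k + 2)*(k + 1)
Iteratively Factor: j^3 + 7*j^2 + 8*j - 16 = (j + 4)*(j^2 + 3*j - 4) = (j - 1)*(j + 4)*(j + 4)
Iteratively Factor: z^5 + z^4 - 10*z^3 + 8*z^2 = (z - 1)*(z^4 + 2*z^3 - 8*z^2) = (z - 1)*(z + 4)*(z^3 - 2*z^2) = (z - 2)*(z - 1)*(z + 4)*(z^2) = z*(z - 2)*(z - 1)*(z + 4)*(z)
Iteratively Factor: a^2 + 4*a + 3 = (a + 1)*(a + 3)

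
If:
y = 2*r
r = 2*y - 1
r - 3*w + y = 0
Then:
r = 1/3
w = 1/3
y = 2/3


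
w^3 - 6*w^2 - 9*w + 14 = (w - 7)*(w - 1)*(w + 2)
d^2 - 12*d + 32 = (d - 8)*(d - 4)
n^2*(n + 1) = n^3 + n^2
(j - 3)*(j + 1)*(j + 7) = j^3 + 5*j^2 - 17*j - 21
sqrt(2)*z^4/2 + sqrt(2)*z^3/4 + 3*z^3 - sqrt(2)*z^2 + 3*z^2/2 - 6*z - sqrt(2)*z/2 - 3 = (z + 1/2)*(z - sqrt(2))*(z + 3*sqrt(2))*(sqrt(2)*z/2 + 1)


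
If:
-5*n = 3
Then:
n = -3/5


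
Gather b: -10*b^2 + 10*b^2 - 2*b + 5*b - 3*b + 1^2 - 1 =0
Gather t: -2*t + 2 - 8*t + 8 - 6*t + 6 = 16 - 16*t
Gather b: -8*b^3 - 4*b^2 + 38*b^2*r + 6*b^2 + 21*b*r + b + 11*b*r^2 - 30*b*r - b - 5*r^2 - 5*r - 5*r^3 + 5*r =-8*b^3 + b^2*(38*r + 2) + b*(11*r^2 - 9*r) - 5*r^3 - 5*r^2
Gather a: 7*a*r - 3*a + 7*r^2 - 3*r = a*(7*r - 3) + 7*r^2 - 3*r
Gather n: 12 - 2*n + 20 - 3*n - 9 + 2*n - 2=21 - 3*n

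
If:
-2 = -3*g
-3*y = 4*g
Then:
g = 2/3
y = -8/9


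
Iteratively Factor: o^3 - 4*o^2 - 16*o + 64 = (o - 4)*(o^2 - 16) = (o - 4)^2*(o + 4)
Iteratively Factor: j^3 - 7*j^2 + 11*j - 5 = (j - 1)*(j^2 - 6*j + 5) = (j - 5)*(j - 1)*(j - 1)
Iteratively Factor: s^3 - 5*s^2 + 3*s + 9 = (s - 3)*(s^2 - 2*s - 3) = (s - 3)*(s + 1)*(s - 3)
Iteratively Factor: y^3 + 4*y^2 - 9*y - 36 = (y + 3)*(y^2 + y - 12) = (y + 3)*(y + 4)*(y - 3)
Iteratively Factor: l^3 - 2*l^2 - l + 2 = (l - 2)*(l^2 - 1) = (l - 2)*(l - 1)*(l + 1)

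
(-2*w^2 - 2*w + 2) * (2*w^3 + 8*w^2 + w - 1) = -4*w^5 - 20*w^4 - 14*w^3 + 16*w^2 + 4*w - 2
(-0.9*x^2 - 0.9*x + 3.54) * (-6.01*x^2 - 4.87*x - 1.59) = 5.409*x^4 + 9.792*x^3 - 15.4614*x^2 - 15.8088*x - 5.6286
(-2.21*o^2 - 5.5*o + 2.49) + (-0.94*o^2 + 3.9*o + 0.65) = -3.15*o^2 - 1.6*o + 3.14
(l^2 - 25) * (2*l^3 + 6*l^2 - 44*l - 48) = 2*l^5 + 6*l^4 - 94*l^3 - 198*l^2 + 1100*l + 1200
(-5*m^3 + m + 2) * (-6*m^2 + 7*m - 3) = 30*m^5 - 35*m^4 + 9*m^3 - 5*m^2 + 11*m - 6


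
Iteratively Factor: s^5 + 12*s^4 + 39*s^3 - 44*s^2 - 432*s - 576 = (s + 4)*(s^4 + 8*s^3 + 7*s^2 - 72*s - 144) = (s + 3)*(s + 4)*(s^3 + 5*s^2 - 8*s - 48) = (s + 3)*(s + 4)^2*(s^2 + s - 12) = (s + 3)*(s + 4)^3*(s - 3)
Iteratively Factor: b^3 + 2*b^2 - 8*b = (b - 2)*(b^2 + 4*b) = b*(b - 2)*(b + 4)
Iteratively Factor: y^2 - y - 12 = (y + 3)*(y - 4)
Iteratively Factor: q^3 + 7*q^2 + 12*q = (q + 4)*(q^2 + 3*q) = q*(q + 4)*(q + 3)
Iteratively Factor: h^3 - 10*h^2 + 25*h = (h - 5)*(h^2 - 5*h) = (h - 5)^2*(h)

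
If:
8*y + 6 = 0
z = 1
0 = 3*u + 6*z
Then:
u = -2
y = -3/4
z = 1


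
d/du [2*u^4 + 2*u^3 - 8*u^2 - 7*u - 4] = 8*u^3 + 6*u^2 - 16*u - 7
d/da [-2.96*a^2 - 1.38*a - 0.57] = -5.92*a - 1.38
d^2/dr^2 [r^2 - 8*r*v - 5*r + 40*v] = 2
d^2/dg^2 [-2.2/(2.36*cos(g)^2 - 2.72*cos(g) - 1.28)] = (-49.01248*(1 - cos(g)^2)^2 + 42.36672*cos(g)^3 - 67.36576*cos(g)^2 - 77.07392*cos(g) + 94.85696)/(-2.36*cos(g)^2 + 2.72*cos(g) + 1.28)^3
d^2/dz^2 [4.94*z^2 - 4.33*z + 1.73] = 9.88000000000000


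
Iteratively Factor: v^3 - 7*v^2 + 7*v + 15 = (v - 5)*(v^2 - 2*v - 3) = (v - 5)*(v - 3)*(v + 1)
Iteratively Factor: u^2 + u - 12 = (u - 3)*(u + 4)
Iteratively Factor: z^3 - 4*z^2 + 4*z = (z - 2)*(z^2 - 2*z) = (z - 2)^2*(z)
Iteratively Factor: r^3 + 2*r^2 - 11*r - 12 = (r + 1)*(r^2 + r - 12) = (r + 1)*(r + 4)*(r - 3)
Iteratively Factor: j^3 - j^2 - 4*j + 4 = (j + 2)*(j^2 - 3*j + 2) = (j - 2)*(j + 2)*(j - 1)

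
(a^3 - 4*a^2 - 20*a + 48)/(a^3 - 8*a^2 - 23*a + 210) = (a^2 + 2*a - 8)/(a^2 - 2*a - 35)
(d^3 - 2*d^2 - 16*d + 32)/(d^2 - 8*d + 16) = (d^2 + 2*d - 8)/(d - 4)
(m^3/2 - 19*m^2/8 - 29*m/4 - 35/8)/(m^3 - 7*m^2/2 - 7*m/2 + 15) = (4*m^3 - 19*m^2 - 58*m - 35)/(4*(2*m^3 - 7*m^2 - 7*m + 30))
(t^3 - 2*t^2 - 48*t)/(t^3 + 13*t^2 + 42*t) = (t - 8)/(t + 7)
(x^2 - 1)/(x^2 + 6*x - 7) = (x + 1)/(x + 7)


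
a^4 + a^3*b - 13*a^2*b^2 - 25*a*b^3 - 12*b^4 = (a - 4*b)*(a + b)^2*(a + 3*b)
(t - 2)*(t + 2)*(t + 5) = t^3 + 5*t^2 - 4*t - 20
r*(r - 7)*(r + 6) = r^3 - r^2 - 42*r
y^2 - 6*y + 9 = (y - 3)^2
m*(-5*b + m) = -5*b*m + m^2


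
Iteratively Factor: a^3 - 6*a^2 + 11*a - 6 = (a - 3)*(a^2 - 3*a + 2) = (a - 3)*(a - 1)*(a - 2)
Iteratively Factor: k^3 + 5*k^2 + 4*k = (k + 1)*(k^2 + 4*k) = k*(k + 1)*(k + 4)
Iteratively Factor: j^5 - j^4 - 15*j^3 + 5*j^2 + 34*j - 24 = (j + 2)*(j^4 - 3*j^3 - 9*j^2 + 23*j - 12) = (j - 1)*(j + 2)*(j^3 - 2*j^2 - 11*j + 12) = (j - 4)*(j - 1)*(j + 2)*(j^2 + 2*j - 3) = (j - 4)*(j - 1)^2*(j + 2)*(j + 3)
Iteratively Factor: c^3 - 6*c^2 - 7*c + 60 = (c - 5)*(c^2 - c - 12) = (c - 5)*(c - 4)*(c + 3)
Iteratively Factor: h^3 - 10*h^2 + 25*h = (h - 5)*(h^2 - 5*h) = h*(h - 5)*(h - 5)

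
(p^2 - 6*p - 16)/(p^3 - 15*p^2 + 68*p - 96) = (p + 2)/(p^2 - 7*p + 12)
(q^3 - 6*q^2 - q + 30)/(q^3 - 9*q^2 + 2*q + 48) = (q - 5)/(q - 8)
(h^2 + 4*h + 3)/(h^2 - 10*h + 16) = (h^2 + 4*h + 3)/(h^2 - 10*h + 16)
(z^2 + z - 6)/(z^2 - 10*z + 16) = (z + 3)/(z - 8)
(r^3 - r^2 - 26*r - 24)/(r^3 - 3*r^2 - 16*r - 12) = (r + 4)/(r + 2)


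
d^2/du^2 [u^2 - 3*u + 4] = 2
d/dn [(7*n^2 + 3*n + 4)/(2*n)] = 7/2 - 2/n^2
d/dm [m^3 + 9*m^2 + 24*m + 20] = 3*m^2 + 18*m + 24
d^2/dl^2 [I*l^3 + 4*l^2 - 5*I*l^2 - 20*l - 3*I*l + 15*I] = 6*I*l + 8 - 10*I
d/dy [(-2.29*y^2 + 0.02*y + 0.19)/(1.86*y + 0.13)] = (-4.2594*y^2 - 0.5954*y - 0.3508)/(3.4596*y^2 + 0.4836*y + 0.0169)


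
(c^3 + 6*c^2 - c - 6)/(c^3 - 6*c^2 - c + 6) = (c + 6)/(c - 6)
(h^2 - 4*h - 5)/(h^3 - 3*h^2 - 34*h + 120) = (h + 1)/(h^2 + 2*h - 24)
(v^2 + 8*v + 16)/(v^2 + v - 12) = (v + 4)/(v - 3)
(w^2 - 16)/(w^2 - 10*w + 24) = (w + 4)/(w - 6)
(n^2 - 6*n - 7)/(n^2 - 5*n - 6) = (n - 7)/(n - 6)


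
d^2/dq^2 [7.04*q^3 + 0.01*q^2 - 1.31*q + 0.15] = 42.24*q + 0.02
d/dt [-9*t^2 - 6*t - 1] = -18*t - 6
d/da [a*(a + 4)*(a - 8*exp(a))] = -8*a^2*exp(a) + 3*a^2 - 48*a*exp(a) + 8*a - 32*exp(a)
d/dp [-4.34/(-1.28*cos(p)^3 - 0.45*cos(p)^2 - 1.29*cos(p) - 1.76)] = (16.6656*cos(p)^2 + 3.906*cos(p) + 5.5986)*sin(p)/(1.28*cos(p)^3 + 0.45*cos(p)^2 + 1.29*cos(p) + 1.76)^2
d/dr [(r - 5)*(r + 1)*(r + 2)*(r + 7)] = 4*r^3 + 15*r^2 - 54*r - 101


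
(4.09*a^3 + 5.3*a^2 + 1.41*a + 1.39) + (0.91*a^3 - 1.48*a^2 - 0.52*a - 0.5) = 5.0*a^3 + 3.82*a^2 + 0.89*a + 0.89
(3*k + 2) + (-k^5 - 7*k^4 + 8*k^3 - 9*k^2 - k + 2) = -k^5 - 7*k^4 + 8*k^3 - 9*k^2 + 2*k + 4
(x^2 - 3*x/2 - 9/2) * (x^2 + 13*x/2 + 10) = x^4 + 5*x^3 - 17*x^2/4 - 177*x/4 - 45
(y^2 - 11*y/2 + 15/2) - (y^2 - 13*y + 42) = 15*y/2 - 69/2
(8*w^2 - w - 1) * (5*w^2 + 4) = 40*w^4 - 5*w^3 + 27*w^2 - 4*w - 4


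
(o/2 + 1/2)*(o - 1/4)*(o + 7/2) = o^3/2 + 17*o^2/8 + 19*o/16 - 7/16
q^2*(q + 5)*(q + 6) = q^4 + 11*q^3 + 30*q^2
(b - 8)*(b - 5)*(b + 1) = b^3 - 12*b^2 + 27*b + 40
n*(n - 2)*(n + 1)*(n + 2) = n^4 + n^3 - 4*n^2 - 4*n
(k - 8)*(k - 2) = k^2 - 10*k + 16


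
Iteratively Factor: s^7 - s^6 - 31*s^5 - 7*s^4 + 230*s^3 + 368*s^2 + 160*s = (s + 2)*(s^6 - 3*s^5 - 25*s^4 + 43*s^3 + 144*s^2 + 80*s) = (s + 1)*(s + 2)*(s^5 - 4*s^4 - 21*s^3 + 64*s^2 + 80*s) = (s - 5)*(s + 1)*(s + 2)*(s^4 + s^3 - 16*s^2 - 16*s) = s*(s - 5)*(s + 1)*(s + 2)*(s^3 + s^2 - 16*s - 16) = s*(s - 5)*(s + 1)^2*(s + 2)*(s^2 - 16) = s*(s - 5)*(s + 1)^2*(s + 2)*(s + 4)*(s - 4)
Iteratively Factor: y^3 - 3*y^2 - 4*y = (y + 1)*(y^2 - 4*y) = y*(y + 1)*(y - 4)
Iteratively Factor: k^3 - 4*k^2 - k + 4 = (k - 4)*(k^2 - 1) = (k - 4)*(k - 1)*(k + 1)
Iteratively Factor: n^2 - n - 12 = (n + 3)*(n - 4)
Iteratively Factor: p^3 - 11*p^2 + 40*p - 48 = (p - 3)*(p^2 - 8*p + 16) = (p - 4)*(p - 3)*(p - 4)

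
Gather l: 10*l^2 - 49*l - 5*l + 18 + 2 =10*l^2 - 54*l + 20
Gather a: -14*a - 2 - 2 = -14*a - 4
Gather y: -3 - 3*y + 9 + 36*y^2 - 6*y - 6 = 36*y^2 - 9*y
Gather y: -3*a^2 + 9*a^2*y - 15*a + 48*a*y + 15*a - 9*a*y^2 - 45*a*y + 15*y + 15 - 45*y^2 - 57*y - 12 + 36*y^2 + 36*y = -3*a^2 + y^2*(-9*a - 9) + y*(9*a^2 + 3*a - 6) + 3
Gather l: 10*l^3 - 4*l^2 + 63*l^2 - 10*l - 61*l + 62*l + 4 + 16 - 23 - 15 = 10*l^3 + 59*l^2 - 9*l - 18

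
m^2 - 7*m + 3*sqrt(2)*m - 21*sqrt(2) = (m - 7)*(m + 3*sqrt(2))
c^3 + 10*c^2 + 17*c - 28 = (c - 1)*(c + 4)*(c + 7)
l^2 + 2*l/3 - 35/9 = (l - 5/3)*(l + 7/3)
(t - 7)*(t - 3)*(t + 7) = t^3 - 3*t^2 - 49*t + 147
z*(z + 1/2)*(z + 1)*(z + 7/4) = z^4 + 13*z^3/4 + 25*z^2/8 + 7*z/8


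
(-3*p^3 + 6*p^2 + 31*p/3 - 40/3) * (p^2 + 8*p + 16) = -3*p^5 - 18*p^4 + 31*p^3/3 + 496*p^2/3 + 176*p/3 - 640/3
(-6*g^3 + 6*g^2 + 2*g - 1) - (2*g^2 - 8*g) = -6*g^3 + 4*g^2 + 10*g - 1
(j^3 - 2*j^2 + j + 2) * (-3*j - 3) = -3*j^4 + 3*j^3 + 3*j^2 - 9*j - 6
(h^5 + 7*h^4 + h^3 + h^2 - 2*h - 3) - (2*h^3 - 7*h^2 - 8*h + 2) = h^5 + 7*h^4 - h^3 + 8*h^2 + 6*h - 5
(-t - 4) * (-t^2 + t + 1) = t^3 + 3*t^2 - 5*t - 4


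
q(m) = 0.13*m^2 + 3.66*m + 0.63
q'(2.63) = 4.34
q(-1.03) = -3.00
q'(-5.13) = 2.33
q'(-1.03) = 3.39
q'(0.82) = 3.87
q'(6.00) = 5.22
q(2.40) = 10.16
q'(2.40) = 4.28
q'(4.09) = 4.72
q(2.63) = 11.15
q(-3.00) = -9.18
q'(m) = 0.26*m + 3.66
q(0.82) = 3.72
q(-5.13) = -14.72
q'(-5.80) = 2.15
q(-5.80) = -16.22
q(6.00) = 27.27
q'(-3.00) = 2.88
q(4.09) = 17.77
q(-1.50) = -4.57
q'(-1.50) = 3.27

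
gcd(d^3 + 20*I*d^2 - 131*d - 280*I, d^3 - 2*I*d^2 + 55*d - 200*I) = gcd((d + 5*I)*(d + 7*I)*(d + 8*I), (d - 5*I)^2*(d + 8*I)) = d + 8*I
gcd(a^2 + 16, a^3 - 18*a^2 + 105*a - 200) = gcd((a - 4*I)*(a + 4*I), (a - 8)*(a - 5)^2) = 1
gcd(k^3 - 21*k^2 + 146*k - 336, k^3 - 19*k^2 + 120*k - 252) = k^2 - 13*k + 42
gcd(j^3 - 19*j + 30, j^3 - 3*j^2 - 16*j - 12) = 1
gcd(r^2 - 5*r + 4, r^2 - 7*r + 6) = r - 1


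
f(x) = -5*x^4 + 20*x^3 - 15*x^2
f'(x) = -20*x^3 + 60*x^2 - 30*x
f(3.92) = -206.40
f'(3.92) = -400.34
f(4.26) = -372.72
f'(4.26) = -585.12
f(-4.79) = -5174.36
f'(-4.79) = 3718.39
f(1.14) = 1.69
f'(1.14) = 14.15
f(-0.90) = -30.01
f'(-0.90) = 90.18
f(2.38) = 24.23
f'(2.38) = -1.16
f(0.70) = -1.69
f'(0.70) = 1.54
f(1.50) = 8.44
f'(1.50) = 22.50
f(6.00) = -2700.00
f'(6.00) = -2340.00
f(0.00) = 0.00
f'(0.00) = 0.00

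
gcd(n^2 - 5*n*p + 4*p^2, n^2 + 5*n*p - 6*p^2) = -n + p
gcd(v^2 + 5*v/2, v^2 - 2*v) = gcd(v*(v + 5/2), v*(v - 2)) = v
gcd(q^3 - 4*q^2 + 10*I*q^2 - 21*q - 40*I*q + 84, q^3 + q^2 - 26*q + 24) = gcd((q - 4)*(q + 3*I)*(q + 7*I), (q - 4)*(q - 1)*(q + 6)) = q - 4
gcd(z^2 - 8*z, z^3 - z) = z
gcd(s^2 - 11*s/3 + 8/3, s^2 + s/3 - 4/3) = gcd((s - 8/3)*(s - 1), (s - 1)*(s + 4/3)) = s - 1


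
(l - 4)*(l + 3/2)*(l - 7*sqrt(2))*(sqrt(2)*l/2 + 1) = sqrt(2)*l^4/2 - 6*l^3 - 5*sqrt(2)*l^3/4 - 10*sqrt(2)*l^2 + 15*l^2 + 35*sqrt(2)*l/2 + 36*l + 42*sqrt(2)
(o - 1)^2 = o^2 - 2*o + 1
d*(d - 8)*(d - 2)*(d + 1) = d^4 - 9*d^3 + 6*d^2 + 16*d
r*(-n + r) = -n*r + r^2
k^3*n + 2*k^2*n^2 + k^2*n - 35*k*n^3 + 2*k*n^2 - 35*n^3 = (k - 5*n)*(k + 7*n)*(k*n + n)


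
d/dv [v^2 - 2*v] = 2*v - 2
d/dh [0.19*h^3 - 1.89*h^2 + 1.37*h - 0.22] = 0.57*h^2 - 3.78*h + 1.37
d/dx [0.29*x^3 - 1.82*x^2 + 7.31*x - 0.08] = 0.87*x^2 - 3.64*x + 7.31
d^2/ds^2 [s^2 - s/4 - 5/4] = 2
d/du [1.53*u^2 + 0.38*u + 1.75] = 3.06*u + 0.38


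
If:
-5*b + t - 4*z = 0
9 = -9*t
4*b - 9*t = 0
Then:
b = -9/4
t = -1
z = 41/16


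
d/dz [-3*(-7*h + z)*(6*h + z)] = 3*h - 6*z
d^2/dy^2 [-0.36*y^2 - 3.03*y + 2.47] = -0.720000000000000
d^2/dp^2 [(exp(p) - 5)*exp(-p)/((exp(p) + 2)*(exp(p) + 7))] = 2*(2*exp(5*p) - 9*exp(4*p) - 235*exp(3*p) - 943*exp(2*p) - 945*exp(p) - 490)*exp(-p)/(exp(6*p) + 27*exp(5*p) + 285*exp(4*p) + 1485*exp(3*p) + 3990*exp(2*p) + 5292*exp(p) + 2744)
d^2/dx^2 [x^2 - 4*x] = 2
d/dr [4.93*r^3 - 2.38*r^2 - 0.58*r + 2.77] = 14.79*r^2 - 4.76*r - 0.58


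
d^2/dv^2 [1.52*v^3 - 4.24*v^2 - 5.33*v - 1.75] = 9.12*v - 8.48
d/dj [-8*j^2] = -16*j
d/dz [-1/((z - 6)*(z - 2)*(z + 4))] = ((z - 6)*(z - 2) + (z - 6)*(z + 4) + (z - 2)*(z + 4))/((z - 6)^2*(z - 2)^2*(z + 4)^2)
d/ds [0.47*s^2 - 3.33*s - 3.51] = 0.94*s - 3.33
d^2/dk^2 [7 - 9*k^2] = -18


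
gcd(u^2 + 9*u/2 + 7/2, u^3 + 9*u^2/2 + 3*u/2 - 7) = u + 7/2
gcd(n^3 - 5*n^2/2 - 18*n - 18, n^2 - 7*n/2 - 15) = n - 6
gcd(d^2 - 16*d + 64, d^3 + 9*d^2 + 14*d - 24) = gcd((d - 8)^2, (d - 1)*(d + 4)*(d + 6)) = 1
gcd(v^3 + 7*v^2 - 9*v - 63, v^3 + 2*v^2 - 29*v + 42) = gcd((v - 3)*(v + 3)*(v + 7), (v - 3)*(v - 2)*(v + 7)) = v^2 + 4*v - 21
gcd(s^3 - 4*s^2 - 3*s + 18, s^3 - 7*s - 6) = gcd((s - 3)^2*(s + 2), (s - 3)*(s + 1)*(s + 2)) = s^2 - s - 6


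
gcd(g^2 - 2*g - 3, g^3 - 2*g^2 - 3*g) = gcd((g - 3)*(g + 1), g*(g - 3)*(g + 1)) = g^2 - 2*g - 3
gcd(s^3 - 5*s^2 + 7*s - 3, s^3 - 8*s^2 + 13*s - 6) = s^2 - 2*s + 1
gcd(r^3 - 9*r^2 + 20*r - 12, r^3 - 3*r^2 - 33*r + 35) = r - 1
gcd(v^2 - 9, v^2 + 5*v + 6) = v + 3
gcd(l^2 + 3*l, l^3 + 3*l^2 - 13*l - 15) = 1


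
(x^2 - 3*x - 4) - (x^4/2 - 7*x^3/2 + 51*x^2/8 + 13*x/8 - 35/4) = -x^4/2 + 7*x^3/2 - 43*x^2/8 - 37*x/8 + 19/4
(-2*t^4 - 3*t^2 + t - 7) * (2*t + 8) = -4*t^5 - 16*t^4 - 6*t^3 - 22*t^2 - 6*t - 56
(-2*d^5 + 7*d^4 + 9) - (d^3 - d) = -2*d^5 + 7*d^4 - d^3 + d + 9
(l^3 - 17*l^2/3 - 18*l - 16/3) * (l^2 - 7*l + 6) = l^5 - 38*l^4/3 + 83*l^3/3 + 260*l^2/3 - 212*l/3 - 32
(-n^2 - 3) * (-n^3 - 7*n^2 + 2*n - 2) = n^5 + 7*n^4 + n^3 + 23*n^2 - 6*n + 6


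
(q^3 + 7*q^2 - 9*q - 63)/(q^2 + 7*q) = q - 9/q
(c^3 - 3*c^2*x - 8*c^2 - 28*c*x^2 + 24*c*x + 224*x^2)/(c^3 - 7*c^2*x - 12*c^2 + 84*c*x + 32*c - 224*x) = (c + 4*x)/(c - 4)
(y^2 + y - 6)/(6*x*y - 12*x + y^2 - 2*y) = (y + 3)/(6*x + y)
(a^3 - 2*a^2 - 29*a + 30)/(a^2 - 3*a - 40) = (a^2 - 7*a + 6)/(a - 8)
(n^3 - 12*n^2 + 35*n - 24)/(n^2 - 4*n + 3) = n - 8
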